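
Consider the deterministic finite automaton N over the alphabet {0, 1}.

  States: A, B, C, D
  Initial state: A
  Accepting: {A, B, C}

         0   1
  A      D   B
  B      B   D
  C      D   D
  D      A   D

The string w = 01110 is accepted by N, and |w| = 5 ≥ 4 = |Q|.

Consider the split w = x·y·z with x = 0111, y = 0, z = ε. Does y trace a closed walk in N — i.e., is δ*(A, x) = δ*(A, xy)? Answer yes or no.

no

Run of N on the first 5 characters of w = 0 1 1 1 0:
  step 0: A  (start)
  step 1: D  (read 0: A→D)
  step 2: D  (read 1: D→D)
  step 3: D  (read 1: D→D)
  step 4: D  (read 1: D→D)
  step 5: A  (read 0: D→A)

After x (step 4): D. After xy (step 5): A.
They differ (D ≠ A), so y is not a cycle from the state after x; this split is not the one the pumping-lemma construction produces, and pumping y need not keep the string in L(N).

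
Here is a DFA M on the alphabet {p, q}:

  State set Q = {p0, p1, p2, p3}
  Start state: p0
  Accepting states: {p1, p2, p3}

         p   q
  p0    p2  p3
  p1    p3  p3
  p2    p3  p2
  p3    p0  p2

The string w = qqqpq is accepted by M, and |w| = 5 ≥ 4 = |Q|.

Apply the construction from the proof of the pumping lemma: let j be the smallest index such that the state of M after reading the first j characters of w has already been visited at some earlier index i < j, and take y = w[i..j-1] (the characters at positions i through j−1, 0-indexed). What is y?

Run of M on w = q q q p q:
  step 0: p0  (start)
  step 1: p3  (read q: p0→p3)
  step 2: p2  (read q: p3→p2)
  step 3: p2  (read q: p2→p2)   ← first repeat (p2 seen earlier)
  step 4: p3  (read p: p2→p3)
  step 5: p2  (read q: p3→p2)

So i = 2, j = 3, giving x = w[0:2] = qq, y = w[2:3] = q, z = w[3:5] = pq.
Check: |xy| = 3 ≤ 4 and |y| = 1 ≥ 1. Reading y takes M from p2 back to p2, so every xyⁱz is accepted.

q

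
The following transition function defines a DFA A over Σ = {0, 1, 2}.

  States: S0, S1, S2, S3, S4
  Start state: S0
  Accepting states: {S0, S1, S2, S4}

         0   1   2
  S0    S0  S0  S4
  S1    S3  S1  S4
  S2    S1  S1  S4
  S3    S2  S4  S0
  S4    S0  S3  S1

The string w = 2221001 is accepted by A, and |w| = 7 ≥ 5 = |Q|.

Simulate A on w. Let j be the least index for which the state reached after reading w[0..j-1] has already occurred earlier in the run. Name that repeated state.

State sequence: S0 -2-> S4 -2-> S1 -2-> S4 -1-> S3 -0-> S2 -0-> S1 -1-> S1
First repeat at step 3: S4 was already visited.

The earliest repeat is at step j = 3: A is in S4, which it already visited at step i = 1.

S4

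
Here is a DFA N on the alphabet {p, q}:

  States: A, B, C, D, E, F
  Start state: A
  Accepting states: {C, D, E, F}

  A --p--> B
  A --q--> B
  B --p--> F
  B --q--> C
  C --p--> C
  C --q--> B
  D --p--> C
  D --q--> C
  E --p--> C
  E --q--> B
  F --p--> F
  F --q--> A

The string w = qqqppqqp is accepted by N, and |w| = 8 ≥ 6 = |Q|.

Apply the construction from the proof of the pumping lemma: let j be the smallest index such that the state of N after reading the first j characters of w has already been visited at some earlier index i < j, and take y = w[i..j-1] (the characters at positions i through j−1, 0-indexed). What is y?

Run of N on w = q q q p p q q p:
  step 0: A  (start)
  step 1: B  (read q: A→B)
  step 2: C  (read q: B→C)
  step 3: B  (read q: C→B)   ← first repeat (B seen earlier)
  step 4: F  (read p: B→F)
  step 5: F  (read p: F→F)
  step 6: A  (read q: F→A)
  step 7: B  (read q: A→B)
  step 8: F  (read p: B→F)

So i = 1, j = 3, giving x = w[0:1] = q, y = w[1:3] = qq, z = w[3:8] = ppqqp.
Check: |xy| = 3 ≤ 6 and |y| = 2 ≥ 1. Reading y takes N from B back to B, so every xyⁱz is accepted.

qq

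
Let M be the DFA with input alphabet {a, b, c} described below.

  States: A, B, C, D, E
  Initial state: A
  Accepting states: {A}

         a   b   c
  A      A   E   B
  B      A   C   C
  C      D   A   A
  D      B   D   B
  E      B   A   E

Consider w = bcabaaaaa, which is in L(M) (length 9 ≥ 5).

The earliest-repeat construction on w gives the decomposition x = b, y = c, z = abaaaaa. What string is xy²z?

bccabaaaaa

xy^2z = b·c·c·abaaaaa = bccabaaaaa.
Reading y = c takes M from E back to E, so after x·y·y the machine is still in E, and z then leads to the accepting state A. Hence bccabaaaaa ∈ L(M).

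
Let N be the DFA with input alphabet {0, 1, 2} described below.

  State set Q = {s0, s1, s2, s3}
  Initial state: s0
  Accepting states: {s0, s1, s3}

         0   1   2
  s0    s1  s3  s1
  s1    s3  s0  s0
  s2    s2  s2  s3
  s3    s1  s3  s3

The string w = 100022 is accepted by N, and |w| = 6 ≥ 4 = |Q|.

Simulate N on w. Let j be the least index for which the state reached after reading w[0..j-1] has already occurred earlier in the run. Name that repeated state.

Run of N on w = 1 0 0 0 2 2:
  step 0: s0  (start)
  step 1: s3  (read 1: s0→s3)
  step 2: s1  (read 0: s3→s1)
  step 3: s3  (read 0: s1→s3)   ← first repeat (s3 seen earlier)
  step 4: s1  (read 0: s3→s1)
  step 5: s0  (read 2: s1→s0)
  step 6: s1  (read 2: s0→s1)

The earliest repeat is at step j = 3: N is in s3, which it already visited at step i = 1.
Pumping length from the standard proof: p = 4 (the number of states). The repeated state found above gives |xy| = j ≤ 4 and |y| = j − i ≥ 1.

s3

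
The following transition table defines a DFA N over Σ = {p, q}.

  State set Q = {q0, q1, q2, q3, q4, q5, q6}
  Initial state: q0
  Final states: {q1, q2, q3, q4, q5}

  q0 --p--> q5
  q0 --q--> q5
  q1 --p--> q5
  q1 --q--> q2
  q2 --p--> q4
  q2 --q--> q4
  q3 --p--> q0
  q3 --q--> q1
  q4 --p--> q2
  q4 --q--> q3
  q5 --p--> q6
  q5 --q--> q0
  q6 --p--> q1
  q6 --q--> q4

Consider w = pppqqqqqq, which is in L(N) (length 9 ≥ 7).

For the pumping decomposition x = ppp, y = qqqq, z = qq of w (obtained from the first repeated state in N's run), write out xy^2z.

xy^2z = ppp·qqqq·qqqq·qq = pppqqqqqqqqqq.
Reading y = qqqq takes N from q1 back to q1, so after x·y·y the machine is still in q1, and z then leads to the accepting state q4. Hence pppqqqqqqqqqq ∈ L(N).

pppqqqqqqqqqq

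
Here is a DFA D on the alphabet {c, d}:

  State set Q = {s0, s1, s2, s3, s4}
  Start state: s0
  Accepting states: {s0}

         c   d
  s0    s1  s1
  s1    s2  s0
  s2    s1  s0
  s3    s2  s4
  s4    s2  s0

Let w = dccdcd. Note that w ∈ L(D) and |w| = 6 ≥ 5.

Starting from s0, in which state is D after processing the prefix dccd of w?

s0

Run of D on the first 4 characters of w = d c c d:
  step 0: s0  (start)
  step 1: s1  (read d: s0→s1)
  step 2: s2  (read c: s1→s2)
  step 3: s1  (read c: s2→s1)
  step 4: s0  (read d: s1→s0)

After reading 4 characters, D is in state s0.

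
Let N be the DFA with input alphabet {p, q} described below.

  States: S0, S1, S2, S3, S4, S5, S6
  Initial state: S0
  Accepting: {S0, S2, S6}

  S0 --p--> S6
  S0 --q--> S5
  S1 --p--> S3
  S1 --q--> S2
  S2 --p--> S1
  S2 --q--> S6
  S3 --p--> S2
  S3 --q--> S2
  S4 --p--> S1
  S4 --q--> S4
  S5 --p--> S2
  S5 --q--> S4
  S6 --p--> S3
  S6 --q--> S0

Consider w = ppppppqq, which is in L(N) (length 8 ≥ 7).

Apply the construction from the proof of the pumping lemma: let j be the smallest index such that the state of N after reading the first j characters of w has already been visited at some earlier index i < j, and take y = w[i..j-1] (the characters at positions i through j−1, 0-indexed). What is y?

ppp

Run of N on w = p p p p p p q q:
  step 0: S0  (start)
  step 1: S6  (read p: S0→S6)
  step 2: S3  (read p: S6→S3)
  step 3: S2  (read p: S3→S2)
  step 4: S1  (read p: S2→S1)
  step 5: S3  (read p: S1→S3)   ← first repeat (S3 seen earlier)
  step 6: S2  (read p: S3→S2)
  step 7: S6  (read q: S2→S6)
  step 8: S0  (read q: S6→S0)

So i = 2, j = 5, giving x = w[0:2] = pp, y = w[2:5] = ppp, z = w[5:8] = pqq.
Check: |xy| = 5 ≤ 7 and |y| = 3 ≥ 1. Reading y takes N from S3 back to S3, so every xyⁱz is accepted.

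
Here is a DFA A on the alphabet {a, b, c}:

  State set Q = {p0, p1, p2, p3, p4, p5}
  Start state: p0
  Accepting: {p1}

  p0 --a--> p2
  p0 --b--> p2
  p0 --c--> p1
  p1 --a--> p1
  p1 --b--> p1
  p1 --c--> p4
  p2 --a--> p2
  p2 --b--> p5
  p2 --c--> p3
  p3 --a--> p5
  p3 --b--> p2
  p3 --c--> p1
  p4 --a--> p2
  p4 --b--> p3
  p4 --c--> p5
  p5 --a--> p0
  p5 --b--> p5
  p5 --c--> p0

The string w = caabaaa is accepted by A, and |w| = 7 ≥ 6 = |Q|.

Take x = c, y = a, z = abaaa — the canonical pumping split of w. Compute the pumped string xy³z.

caaaabaaa

xy^3z = c·a·a·a·abaaa = caaaabaaa.
Reading y = a takes A from p1 back to p1, so after x·y·y·y the machine is still in p1, and z then leads to the accepting state p1. Hence caaaabaaa ∈ L(A).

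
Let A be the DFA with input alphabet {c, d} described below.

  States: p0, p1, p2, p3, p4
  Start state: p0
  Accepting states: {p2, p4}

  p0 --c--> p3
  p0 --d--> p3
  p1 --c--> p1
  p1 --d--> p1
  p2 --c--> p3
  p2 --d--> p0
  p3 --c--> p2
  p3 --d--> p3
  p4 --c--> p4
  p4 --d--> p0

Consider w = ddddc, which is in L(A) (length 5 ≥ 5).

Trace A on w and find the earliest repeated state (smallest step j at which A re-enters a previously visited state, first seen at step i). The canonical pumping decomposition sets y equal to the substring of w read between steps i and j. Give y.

d

State sequence: p0 -d-> p3 -d-> p3 -d-> p3 -d-> p3 -c-> p2
First repeat at step 2: p3 was already visited.

So i = 1, j = 2, giving x = w[0:1] = d, y = w[1:2] = d, z = w[2:5] = ddc.
Check: |xy| = 2 ≤ 5 and |y| = 1 ≥ 1. Reading y takes A from p3 back to p3, so every xyⁱz is accepted.
Pumping length from the standard proof: p = 5 (the number of states). The repeated state found above gives |xy| = j ≤ 5 and |y| = j − i ≥ 1.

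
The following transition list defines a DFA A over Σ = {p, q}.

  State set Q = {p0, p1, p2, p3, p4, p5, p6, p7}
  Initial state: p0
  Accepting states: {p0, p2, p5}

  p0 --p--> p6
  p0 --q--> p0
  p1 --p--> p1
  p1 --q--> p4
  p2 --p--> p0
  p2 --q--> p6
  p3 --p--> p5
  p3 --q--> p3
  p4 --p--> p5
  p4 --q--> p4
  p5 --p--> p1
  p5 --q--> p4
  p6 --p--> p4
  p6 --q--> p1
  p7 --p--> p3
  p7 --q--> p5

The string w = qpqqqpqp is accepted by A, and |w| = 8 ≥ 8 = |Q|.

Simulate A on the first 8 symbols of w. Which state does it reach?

State sequence: p0 -q-> p0 -p-> p6 -q-> p1 -q-> p4 -q-> p4 -p-> p5 -q-> p4 -p-> p5

After reading 8 characters, A is in state p5.
(This kind of state-tracing is the core of the pumping-lemma construction: with 8 states, pigeonhole forces a repeat within the first 8 steps.)

p5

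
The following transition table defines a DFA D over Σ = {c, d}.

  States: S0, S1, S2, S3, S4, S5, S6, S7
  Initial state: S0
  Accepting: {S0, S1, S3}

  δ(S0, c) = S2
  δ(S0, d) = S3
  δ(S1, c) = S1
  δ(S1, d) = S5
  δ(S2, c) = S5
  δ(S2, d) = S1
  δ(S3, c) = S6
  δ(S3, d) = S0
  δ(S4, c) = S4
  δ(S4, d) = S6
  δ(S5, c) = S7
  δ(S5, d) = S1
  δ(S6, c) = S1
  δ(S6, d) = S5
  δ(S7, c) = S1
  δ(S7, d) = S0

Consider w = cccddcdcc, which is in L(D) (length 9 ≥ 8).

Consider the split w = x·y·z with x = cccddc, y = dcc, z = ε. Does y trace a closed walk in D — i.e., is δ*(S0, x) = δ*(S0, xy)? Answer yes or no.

no

Run of D on the first 9 characters of w = c c c d d c d c c:
  step 0: S0  (start)
  step 1: S2  (read c: S0→S2)
  step 2: S5  (read c: S2→S5)
  step 3: S7  (read c: S5→S7)
  step 4: S0  (read d: S7→S0)
  step 5: S3  (read d: S0→S3)
  step 6: S6  (read c: S3→S6)
  step 7: S5  (read d: S6→S5)
  step 8: S7  (read c: S5→S7)
  step 9: S1  (read c: S7→S1)

After x (step 6): S6. After xy (step 9): S1.
They differ (S6 ≠ S1), so y is not a cycle from the state after x; this split is not the one the pumping-lemma construction produces, and pumping y need not keep the string in L(D).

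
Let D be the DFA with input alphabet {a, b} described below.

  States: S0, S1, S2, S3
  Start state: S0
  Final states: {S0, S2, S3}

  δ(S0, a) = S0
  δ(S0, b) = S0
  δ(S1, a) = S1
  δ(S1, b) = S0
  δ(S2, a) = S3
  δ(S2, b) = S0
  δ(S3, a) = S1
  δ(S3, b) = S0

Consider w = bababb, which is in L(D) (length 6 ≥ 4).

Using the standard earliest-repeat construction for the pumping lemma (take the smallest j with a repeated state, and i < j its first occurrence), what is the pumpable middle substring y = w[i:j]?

b

State sequence: S0 -b-> S0 -a-> S0 -b-> S0 -a-> S0 -b-> S0 -b-> S0
First repeat at step 1: S0 was already visited.

So i = 0, j = 1, giving x = w[0:0] = ε, y = w[0:1] = b, z = w[1:6] = ababb.
Check: |xy| = 1 ≤ 4 and |y| = 1 ≥ 1. Reading y takes D from S0 back to S0, so every xyⁱz is accepted.
Pumping length from the standard proof: p = 4 (the number of states). The repeated state found above gives |xy| = j ≤ 4 and |y| = j − i ≥ 1.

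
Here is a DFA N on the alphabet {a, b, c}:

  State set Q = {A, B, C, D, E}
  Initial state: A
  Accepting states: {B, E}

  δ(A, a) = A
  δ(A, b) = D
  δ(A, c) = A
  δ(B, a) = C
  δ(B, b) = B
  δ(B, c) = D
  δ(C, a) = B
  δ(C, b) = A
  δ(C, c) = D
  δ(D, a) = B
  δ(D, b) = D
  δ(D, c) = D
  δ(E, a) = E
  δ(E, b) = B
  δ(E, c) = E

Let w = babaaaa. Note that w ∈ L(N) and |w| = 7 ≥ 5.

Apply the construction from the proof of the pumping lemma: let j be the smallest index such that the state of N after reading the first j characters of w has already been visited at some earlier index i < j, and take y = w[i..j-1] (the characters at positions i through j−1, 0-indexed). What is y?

b

State sequence: A -b-> D -a-> B -b-> B -a-> C -a-> B -a-> C -a-> B
First repeat at step 3: B was already visited.

So i = 2, j = 3, giving x = w[0:2] = ba, y = w[2:3] = b, z = w[3:7] = aaaa.
Check: |xy| = 3 ≤ 5 and |y| = 1 ≥ 1. Reading y takes N from B back to B, so every xyⁱz is accepted.
With |Q| = 5, pigeonhole forces a state repeat no later than step 5; the substring read between the first and second visits to that state can be pumped.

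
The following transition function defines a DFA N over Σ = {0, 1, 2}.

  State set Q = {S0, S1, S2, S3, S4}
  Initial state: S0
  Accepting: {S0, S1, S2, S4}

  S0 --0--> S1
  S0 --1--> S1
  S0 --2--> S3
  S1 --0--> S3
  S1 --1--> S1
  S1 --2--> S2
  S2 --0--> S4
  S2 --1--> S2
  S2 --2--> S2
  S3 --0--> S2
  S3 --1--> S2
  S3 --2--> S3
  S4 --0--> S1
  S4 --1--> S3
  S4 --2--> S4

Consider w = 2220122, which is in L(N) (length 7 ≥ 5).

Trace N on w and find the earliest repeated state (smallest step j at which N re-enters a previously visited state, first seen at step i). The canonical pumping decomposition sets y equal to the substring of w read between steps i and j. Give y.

2

State sequence: S0 -2-> S3 -2-> S3 -2-> S3 -0-> S2 -1-> S2 -2-> S2 -2-> S2
First repeat at step 2: S3 was already visited.

So i = 1, j = 2, giving x = w[0:1] = 2, y = w[1:2] = 2, z = w[2:7] = 20122.
Check: |xy| = 2 ≤ 5 and |y| = 1 ≥ 1. Reading y takes N from S3 back to S3, so every xyⁱz is accepted.
Since N has 5 states, any run of length ≥ 5 visits 5+1 states, so by pigeonhole some state repeats within the first 5 steps — that repeat gives the pumpable loop.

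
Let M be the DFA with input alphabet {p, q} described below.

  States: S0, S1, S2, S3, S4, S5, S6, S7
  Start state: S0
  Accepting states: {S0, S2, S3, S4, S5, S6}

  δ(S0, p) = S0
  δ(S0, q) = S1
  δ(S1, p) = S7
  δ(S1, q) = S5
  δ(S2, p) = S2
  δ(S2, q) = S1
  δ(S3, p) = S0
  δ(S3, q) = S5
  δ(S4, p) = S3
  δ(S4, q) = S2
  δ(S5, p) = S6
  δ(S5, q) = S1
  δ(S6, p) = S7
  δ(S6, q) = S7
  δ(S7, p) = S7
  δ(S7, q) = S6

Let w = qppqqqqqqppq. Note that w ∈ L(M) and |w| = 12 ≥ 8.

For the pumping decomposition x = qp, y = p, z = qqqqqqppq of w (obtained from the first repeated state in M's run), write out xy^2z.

xy^2z = qp·p·p·qqqqqqppq = qpppqqqqqqppq.
Reading y = p takes M from S7 back to S7, so after x·y·y the machine is still in S7, and z then leads to the accepting state S6. Hence qpppqqqqqqppq ∈ L(M).

qpppqqqqqqppq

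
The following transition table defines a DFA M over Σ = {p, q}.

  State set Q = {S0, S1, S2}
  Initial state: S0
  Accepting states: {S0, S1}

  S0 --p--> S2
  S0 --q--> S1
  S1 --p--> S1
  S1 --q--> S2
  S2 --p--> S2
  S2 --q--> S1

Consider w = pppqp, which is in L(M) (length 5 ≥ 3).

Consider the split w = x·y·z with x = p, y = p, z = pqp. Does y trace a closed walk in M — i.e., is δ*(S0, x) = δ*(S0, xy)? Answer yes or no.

yes

Run of M on the first 2 characters of w = p p:
  step 0: S0  (start)
  step 1: S2  (read p: S0→S2)
  step 2: S2  (read p: S2→S2)

After x (step 1): S2. After xy (step 2): S2.
They match, so y = p drives M around a cycle from S2 back to itself; pumping y any number of times keeps M in S2 before reading z, and xyⁱz ∈ L(M) for every i ≥ 0.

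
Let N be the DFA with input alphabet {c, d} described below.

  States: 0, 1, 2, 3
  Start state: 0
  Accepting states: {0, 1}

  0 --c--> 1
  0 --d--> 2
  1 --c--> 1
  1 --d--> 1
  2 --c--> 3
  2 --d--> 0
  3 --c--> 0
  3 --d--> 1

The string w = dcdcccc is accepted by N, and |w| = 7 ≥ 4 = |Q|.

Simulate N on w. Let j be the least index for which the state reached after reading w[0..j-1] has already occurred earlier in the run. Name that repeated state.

1

Run of N on w = d c d c c c c:
  step 0: 0  (start)
  step 1: 2  (read d: 0→2)
  step 2: 3  (read c: 2→3)
  step 3: 1  (read d: 3→1)
  step 4: 1  (read c: 1→1)   ← first repeat (1 seen earlier)
  step 5: 1  (read c: 1→1)
  step 6: 1  (read c: 1→1)
  step 7: 1  (read c: 1→1)

The earliest repeat is at step j = 4: N is in 1, which it already visited at step i = 3.
With |Q| = 4, pigeonhole forces a state repeat no later than step 4; the substring read between the first and second visits to that state can be pumped.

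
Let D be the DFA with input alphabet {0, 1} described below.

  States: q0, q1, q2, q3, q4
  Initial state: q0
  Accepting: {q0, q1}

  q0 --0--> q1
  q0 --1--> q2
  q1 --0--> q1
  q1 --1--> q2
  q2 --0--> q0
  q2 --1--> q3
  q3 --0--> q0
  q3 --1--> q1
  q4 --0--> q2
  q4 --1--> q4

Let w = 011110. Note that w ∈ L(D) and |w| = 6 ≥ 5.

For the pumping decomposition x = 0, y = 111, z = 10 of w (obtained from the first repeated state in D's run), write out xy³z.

011111111110

xy^3z = 0·111·111·111·10 = 011111111110.
Reading y = 111 takes D from q1 back to q1, so after x·y·y·y the machine is still in q1, and z then leads to the accepting state q0. Hence 011111111110 ∈ L(D).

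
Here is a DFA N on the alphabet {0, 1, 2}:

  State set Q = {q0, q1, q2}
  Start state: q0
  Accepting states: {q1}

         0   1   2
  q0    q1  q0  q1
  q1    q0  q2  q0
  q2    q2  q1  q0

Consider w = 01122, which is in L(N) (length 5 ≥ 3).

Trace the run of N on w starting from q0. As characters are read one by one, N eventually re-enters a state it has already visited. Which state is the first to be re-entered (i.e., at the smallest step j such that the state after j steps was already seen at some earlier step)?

q1

State sequence: q0 -0-> q1 -1-> q2 -1-> q1 -2-> q0 -2-> q1
First repeat at step 3: q1 was already visited.

The earliest repeat is at step j = 3: N is in q1, which it already visited at step i = 1.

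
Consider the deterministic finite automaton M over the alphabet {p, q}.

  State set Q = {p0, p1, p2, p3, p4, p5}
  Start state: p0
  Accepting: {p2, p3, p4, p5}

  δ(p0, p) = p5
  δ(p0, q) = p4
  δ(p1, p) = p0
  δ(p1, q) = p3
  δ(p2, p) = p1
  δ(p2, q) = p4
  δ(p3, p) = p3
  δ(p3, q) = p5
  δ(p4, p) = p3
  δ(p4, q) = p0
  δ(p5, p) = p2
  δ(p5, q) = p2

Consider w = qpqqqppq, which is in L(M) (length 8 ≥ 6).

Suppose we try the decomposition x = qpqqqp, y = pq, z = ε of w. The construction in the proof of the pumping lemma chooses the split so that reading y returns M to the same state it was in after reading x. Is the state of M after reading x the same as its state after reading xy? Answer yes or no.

no

Run of M on the first 8 characters of w = q p q q q p p q:
  step 0: p0  (start)
  step 1: p4  (read q: p0→p4)
  step 2: p3  (read p: p4→p3)
  step 3: p5  (read q: p3→p5)
  step 4: p2  (read q: p5→p2)
  step 5: p4  (read q: p2→p4)
  step 6: p3  (read p: p4→p3)
  step 7: p3  (read p: p3→p3)
  step 8: p5  (read q: p3→p5)

After x (step 6): p3. After xy (step 8): p5.
They differ (p3 ≠ p5), so y is not a cycle from the state after x; this split is not the one the pumping-lemma construction produces, and pumping y need not keep the string in L(M).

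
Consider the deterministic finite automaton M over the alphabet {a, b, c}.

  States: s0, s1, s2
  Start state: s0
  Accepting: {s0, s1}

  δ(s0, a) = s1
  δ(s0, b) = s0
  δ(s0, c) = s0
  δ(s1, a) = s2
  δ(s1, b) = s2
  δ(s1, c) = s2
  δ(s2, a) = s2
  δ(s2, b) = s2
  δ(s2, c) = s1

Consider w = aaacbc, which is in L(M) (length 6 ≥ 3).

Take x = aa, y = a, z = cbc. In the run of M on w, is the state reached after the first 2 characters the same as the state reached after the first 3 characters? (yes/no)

State sequence: s0 -a-> s1 -a-> s2 -a-> s2

After x (step 2): s2. After xy (step 3): s2.
They match, so y = a drives M around a cycle from s2 back to itself; pumping y any number of times keeps M in s2 before reading z, and xyⁱz ∈ L(M) for every i ≥ 0.

yes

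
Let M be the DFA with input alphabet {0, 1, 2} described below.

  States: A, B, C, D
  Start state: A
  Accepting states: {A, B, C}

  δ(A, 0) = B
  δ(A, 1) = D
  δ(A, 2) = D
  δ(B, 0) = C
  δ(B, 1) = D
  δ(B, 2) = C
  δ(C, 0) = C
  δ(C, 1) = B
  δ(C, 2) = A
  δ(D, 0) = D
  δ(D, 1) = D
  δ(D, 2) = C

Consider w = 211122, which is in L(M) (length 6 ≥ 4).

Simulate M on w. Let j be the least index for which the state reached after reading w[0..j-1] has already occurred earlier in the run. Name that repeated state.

D

State sequence: A -2-> D -1-> D -1-> D -1-> D -2-> C -2-> A
First repeat at step 2: D was already visited.

The earliest repeat is at step j = 2: M is in D, which it already visited at step i = 1.
The DFA has 4 states, so the proof of the pumping lemma guarantees a repeated state among the first 4+1 visited; the segment between the two visits is the pumpable y.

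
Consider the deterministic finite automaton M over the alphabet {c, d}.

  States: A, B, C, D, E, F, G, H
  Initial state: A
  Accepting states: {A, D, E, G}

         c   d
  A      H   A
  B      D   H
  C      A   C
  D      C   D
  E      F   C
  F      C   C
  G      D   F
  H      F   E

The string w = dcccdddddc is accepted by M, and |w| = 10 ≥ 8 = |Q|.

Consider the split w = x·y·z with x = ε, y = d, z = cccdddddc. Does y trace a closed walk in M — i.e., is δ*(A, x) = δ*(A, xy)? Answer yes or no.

yes

Run of M on the first 1 characters of w = d:
  step 0: A  (start)
  step 1: A  (read d: A→A)

After x (step 0): A. After xy (step 1): A.
They match, so y = d drives M around a cycle from A back to itself; pumping y any number of times keeps M in A before reading z, and xyⁱz ∈ L(M) for every i ≥ 0.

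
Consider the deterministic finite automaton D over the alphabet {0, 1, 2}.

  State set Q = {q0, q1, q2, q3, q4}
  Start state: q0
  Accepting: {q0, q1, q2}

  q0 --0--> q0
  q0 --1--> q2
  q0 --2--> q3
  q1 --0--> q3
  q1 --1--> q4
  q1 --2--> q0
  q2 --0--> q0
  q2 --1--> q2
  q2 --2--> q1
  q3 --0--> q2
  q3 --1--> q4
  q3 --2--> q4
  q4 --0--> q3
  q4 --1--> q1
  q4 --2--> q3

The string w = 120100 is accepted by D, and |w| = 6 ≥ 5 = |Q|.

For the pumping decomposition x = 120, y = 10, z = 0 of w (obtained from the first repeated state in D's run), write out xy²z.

12010100

xy^2z = 120·10·10·0 = 12010100.
Reading y = 10 takes D from q3 back to q3, so after x·y·y the machine is still in q3, and z then leads to the accepting state q2. Hence 12010100 ∈ L(D).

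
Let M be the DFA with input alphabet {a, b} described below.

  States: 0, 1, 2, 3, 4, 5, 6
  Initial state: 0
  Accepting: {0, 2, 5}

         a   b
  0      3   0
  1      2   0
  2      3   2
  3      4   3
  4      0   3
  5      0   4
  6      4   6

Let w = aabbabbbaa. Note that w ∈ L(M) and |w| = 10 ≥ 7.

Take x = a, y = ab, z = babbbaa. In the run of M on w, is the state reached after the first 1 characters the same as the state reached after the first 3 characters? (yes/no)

State sequence: 0 -a-> 3 -a-> 4 -b-> 3

After x (step 1): 3. After xy (step 3): 3.
They match, so y = ab drives M around a cycle from 3 back to itself; pumping y any number of times keeps M in 3 before reading z, and xyⁱz ∈ L(M) for every i ≥ 0.

yes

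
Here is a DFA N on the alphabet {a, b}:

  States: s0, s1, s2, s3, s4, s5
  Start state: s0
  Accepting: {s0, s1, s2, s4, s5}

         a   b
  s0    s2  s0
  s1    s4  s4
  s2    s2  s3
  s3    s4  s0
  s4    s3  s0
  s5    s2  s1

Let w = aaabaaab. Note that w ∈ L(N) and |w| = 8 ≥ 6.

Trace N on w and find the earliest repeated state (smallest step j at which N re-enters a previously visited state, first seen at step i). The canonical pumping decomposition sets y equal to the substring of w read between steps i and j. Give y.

Run of N on w = a a a b a a a b:
  step 0: s0  (start)
  step 1: s2  (read a: s0→s2)
  step 2: s2  (read a: s2→s2)   ← first repeat (s2 seen earlier)
  step 3: s2  (read a: s2→s2)
  step 4: s3  (read b: s2→s3)
  step 5: s4  (read a: s3→s4)
  step 6: s3  (read a: s4→s3)
  step 7: s4  (read a: s3→s4)
  step 8: s0  (read b: s4→s0)

So i = 1, j = 2, giving x = w[0:1] = a, y = w[1:2] = a, z = w[2:8] = abaaab.
Check: |xy| = 2 ≤ 6 and |y| = 1 ≥ 1. Reading y takes N from s2 back to s2, so every xyⁱz is accepted.

a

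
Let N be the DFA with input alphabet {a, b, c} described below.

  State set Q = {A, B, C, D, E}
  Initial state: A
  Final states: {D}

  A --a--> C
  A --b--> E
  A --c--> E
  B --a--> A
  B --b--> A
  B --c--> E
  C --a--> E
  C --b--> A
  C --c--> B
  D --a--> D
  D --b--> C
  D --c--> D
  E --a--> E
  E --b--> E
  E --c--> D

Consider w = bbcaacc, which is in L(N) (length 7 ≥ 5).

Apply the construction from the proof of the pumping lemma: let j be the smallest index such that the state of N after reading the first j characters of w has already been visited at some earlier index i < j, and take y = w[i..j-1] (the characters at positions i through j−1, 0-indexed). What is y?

b

Run of N on w = b b c a a c c:
  step 0: A  (start)
  step 1: E  (read b: A→E)
  step 2: E  (read b: E→E)   ← first repeat (E seen earlier)
  step 3: D  (read c: E→D)
  step 4: D  (read a: D→D)
  step 5: D  (read a: D→D)
  step 6: D  (read c: D→D)
  step 7: D  (read c: D→D)

So i = 1, j = 2, giving x = w[0:1] = b, y = w[1:2] = b, z = w[2:7] = caacc.
Check: |xy| = 2 ≤ 5 and |y| = 1 ≥ 1. Reading y takes N from E back to E, so every xyⁱz is accepted.
With |Q| = 5, pigeonhole forces a state repeat no later than step 5; the substring read between the first and second visits to that state can be pumped.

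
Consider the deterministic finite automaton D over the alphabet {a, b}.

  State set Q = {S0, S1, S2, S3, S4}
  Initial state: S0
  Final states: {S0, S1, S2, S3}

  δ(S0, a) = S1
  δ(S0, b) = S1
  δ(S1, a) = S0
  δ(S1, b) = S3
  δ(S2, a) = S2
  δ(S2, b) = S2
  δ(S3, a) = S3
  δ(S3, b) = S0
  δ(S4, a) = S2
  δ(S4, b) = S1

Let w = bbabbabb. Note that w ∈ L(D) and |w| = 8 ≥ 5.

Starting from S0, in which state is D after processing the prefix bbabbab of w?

S1

Run of D on the first 7 characters of w = b b a b b a b:
  step 0: S0  (start)
  step 1: S1  (read b: S0→S1)
  step 2: S3  (read b: S1→S3)
  step 3: S3  (read a: S3→S3)
  step 4: S0  (read b: S3→S0)
  step 5: S1  (read b: S0→S1)
  step 6: S0  (read a: S1→S0)
  step 7: S1  (read b: S0→S1)

After reading 7 characters, D is in state S1.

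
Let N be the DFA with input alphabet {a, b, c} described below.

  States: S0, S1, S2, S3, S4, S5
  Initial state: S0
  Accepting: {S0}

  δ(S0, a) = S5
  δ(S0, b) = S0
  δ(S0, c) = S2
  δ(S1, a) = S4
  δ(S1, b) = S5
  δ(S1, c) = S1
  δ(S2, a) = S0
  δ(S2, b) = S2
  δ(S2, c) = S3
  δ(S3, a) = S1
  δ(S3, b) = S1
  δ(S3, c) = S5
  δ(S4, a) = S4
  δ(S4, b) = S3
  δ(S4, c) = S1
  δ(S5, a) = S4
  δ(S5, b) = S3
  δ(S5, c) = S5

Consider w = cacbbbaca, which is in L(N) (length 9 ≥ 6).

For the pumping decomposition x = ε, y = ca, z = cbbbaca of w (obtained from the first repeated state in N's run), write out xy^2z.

cacacbbbaca

xy^2z = ε·ca·ca·cbbbaca = cacacbbbaca.
Reading y = ca takes N from S0 back to S0, so after x·y·y the machine is still in S0, and z then leads to the accepting state S0. Hence cacacbbbaca ∈ L(N).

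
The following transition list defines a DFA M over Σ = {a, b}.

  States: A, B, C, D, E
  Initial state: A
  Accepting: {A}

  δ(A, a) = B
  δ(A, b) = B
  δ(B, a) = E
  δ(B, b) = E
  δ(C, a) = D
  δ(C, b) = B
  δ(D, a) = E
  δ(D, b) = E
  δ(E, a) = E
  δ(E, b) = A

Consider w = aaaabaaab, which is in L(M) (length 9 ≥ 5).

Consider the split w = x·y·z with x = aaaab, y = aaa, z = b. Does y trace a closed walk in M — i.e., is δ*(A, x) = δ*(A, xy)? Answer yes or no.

no

State sequence: A -a-> B -a-> E -a-> E -a-> E -b-> A -a-> B -a-> E -a-> E

After x (step 5): A. After xy (step 8): E.
They differ (A ≠ E), so y is not a cycle from the state after x; this split is not the one the pumping-lemma construction produces, and pumping y need not keep the string in L(M).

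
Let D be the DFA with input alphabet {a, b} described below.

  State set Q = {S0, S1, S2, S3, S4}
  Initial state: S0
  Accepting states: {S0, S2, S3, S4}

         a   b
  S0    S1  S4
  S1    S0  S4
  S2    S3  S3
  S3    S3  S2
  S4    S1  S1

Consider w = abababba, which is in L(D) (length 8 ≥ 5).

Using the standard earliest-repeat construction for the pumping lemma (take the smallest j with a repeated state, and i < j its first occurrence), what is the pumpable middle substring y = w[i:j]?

State sequence: S0 -a-> S1 -b-> S4 -a-> S1 -b-> S4 -a-> S1 -b-> S4 -b-> S1 -a-> S0
First repeat at step 3: S1 was already visited.

So i = 1, j = 3, giving x = w[0:1] = a, y = w[1:3] = ba, z = w[3:8] = babba.
Check: |xy| = 3 ≤ 5 and |y| = 2 ≥ 1. Reading y takes D from S1 back to S1, so every xyⁱz is accepted.
The DFA has 5 states, so the proof of the pumping lemma guarantees a repeated state among the first 5+1 visited; the segment between the two visits is the pumpable y.

ba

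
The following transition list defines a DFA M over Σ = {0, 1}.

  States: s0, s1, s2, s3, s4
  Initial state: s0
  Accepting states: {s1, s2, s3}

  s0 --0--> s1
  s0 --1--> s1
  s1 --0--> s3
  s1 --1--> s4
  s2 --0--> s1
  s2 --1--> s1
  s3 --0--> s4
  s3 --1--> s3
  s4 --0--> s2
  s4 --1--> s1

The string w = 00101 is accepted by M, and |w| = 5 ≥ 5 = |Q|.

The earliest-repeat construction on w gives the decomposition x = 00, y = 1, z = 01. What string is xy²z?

xy^2z = 00·1·1·01 = 001101.
Reading y = 1 takes M from s3 back to s3, so after x·y·y the machine is still in s3, and z then leads to the accepting state s1. Hence 001101 ∈ L(M).

001101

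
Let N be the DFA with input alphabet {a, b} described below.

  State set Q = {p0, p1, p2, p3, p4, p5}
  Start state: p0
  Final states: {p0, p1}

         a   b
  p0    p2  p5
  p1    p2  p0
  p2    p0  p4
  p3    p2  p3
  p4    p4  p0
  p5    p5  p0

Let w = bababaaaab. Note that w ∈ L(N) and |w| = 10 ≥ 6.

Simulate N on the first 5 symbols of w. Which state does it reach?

p4

State sequence: p0 -b-> p5 -a-> p5 -b-> p0 -a-> p2 -b-> p4

After reading 5 characters, N is in state p4.
(This kind of state-tracing is the core of the pumping-lemma construction: with 6 states, pigeonhole forces a repeat within the first 6 steps.)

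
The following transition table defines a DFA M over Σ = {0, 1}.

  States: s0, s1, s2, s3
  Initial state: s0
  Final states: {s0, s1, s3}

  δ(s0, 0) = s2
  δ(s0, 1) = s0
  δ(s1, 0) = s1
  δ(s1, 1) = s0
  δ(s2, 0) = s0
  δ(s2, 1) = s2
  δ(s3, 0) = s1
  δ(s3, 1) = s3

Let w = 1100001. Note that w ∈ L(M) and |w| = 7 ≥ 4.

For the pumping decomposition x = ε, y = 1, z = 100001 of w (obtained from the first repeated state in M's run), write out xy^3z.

111100001

xy^3z = ε·1·1·1·100001 = 111100001.
Reading y = 1 takes M from s0 back to s0, so after x·y·y·y the machine is still in s0, and z then leads to the accepting state s0. Hence 111100001 ∈ L(M).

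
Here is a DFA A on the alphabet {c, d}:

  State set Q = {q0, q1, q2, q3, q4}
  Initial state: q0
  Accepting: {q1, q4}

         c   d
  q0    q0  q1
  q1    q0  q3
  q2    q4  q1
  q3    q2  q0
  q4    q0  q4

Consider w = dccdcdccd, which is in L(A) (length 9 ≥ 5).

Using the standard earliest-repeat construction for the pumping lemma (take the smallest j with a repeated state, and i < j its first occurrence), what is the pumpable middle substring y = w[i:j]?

Run of A on w = d c c d c d c c d:
  step 0: q0  (start)
  step 1: q1  (read d: q0→q1)
  step 2: q0  (read c: q1→q0)   ← first repeat (q0 seen earlier)
  step 3: q0  (read c: q0→q0)
  step 4: q1  (read d: q0→q1)
  step 5: q0  (read c: q1→q0)
  step 6: q1  (read d: q0→q1)
  step 7: q0  (read c: q1→q0)
  step 8: q0  (read c: q0→q0)
  step 9: q1  (read d: q0→q1)

So i = 0, j = 2, giving x = w[0:0] = ε, y = w[0:2] = dc, z = w[2:9] = cdcdccd.
Check: |xy| = 2 ≤ 5 and |y| = 2 ≥ 1. Reading y takes A from q0 back to q0, so every xyⁱz is accepted.
The DFA has 5 states, so the proof of the pumping lemma guarantees a repeated state among the first 5+1 visited; the segment between the two visits is the pumpable y.

dc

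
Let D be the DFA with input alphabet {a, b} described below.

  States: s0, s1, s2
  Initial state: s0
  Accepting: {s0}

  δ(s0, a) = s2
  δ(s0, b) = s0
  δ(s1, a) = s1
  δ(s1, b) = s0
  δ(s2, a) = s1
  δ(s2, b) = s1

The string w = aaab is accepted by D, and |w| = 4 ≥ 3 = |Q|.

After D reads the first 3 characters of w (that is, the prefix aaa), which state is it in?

Run of D on the first 3 characters of w = a a a:
  step 0: s0  (start)
  step 1: s2  (read a: s0→s2)
  step 2: s1  (read a: s2→s1)
  step 3: s1  (read a: s1→s1)

After reading 3 characters, D is in state s1.
(This kind of state-tracing is the core of the pumping-lemma construction: with 3 states, pigeonhole forces a repeat within the first 3 steps.)

s1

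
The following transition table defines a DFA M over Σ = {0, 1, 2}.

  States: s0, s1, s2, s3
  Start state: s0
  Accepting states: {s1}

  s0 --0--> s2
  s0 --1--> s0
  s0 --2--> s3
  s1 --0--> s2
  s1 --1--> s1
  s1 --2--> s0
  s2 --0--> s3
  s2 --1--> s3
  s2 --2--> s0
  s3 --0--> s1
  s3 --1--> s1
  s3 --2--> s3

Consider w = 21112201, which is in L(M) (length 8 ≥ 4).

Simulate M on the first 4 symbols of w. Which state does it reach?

s1

State sequence: s0 -2-> s3 -1-> s1 -1-> s1 -1-> s1

After reading 4 characters, M is in state s1.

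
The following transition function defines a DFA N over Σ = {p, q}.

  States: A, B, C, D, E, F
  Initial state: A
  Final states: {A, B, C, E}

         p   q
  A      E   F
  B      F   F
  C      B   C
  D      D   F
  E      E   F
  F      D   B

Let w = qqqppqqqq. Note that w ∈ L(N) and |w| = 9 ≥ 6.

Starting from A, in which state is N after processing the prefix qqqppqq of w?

State sequence: A -q-> F -q-> B -q-> F -p-> D -p-> D -q-> F -q-> B

After reading 7 characters, N is in state B.

B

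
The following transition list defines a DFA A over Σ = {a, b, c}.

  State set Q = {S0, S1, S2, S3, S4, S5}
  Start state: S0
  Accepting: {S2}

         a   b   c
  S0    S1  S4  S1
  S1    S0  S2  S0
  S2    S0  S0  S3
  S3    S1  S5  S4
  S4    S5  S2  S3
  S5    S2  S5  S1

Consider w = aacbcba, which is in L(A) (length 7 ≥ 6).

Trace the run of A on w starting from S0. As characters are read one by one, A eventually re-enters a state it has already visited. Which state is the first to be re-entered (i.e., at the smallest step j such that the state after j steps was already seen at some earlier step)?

S0

State sequence: S0 -a-> S1 -a-> S0 -c-> S1 -b-> S2 -c-> S3 -b-> S5 -a-> S2
First repeat at step 2: S0 was already visited.

The earliest repeat is at step j = 2: A is in S0, which it already visited at step i = 0.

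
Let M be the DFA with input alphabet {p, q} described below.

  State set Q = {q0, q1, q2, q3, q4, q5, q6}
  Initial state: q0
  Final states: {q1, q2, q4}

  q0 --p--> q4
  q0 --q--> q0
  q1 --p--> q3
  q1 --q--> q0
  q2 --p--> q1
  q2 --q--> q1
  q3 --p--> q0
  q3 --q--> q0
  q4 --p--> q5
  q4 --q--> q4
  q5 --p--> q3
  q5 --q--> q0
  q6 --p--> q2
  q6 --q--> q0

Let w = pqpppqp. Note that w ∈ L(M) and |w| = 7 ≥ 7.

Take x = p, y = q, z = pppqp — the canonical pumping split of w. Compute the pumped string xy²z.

xy^2z = p·q·q·pppqp = pqqpppqp.
Reading y = q takes M from q4 back to q4, so after x·y·y the machine is still in q4, and z then leads to the accepting state q4. Hence pqqpppqp ∈ L(M).

pqqpppqp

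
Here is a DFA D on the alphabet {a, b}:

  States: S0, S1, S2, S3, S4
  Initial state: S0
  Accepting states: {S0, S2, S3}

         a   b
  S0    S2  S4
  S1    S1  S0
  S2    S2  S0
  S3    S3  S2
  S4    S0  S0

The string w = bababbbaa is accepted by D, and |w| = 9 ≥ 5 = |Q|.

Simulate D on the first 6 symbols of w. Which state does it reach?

Run of D on the first 6 characters of w = b a b a b b:
  step 0: S0  (start)
  step 1: S4  (read b: S0→S4)
  step 2: S0  (read a: S4→S0)
  step 3: S4  (read b: S0→S4)
  step 4: S0  (read a: S4→S0)
  step 5: S4  (read b: S0→S4)
  step 6: S0  (read b: S4→S0)

After reading 6 characters, D is in state S0.

S0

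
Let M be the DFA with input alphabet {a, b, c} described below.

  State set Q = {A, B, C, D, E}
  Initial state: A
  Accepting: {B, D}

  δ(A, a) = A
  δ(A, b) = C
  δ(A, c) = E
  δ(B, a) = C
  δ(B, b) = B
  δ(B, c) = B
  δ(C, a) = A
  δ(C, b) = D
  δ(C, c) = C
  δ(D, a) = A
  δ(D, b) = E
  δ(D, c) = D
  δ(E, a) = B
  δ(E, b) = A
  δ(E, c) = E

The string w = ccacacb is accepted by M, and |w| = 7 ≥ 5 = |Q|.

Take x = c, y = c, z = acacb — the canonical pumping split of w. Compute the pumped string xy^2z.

xy^2z = c·c·c·acacb = cccacacb.
Reading y = c takes M from E back to E, so after x·y·y the machine is still in E, and z then leads to the accepting state D. Hence cccacacb ∈ L(M).

cccacacb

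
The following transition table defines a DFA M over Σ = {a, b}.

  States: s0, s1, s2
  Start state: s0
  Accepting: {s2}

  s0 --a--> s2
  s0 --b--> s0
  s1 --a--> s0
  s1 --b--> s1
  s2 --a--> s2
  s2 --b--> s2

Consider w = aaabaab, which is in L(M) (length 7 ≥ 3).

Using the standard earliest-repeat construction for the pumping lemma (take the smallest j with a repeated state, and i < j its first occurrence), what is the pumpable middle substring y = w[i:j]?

State sequence: s0 -a-> s2 -a-> s2 -a-> s2 -b-> s2 -a-> s2 -a-> s2 -b-> s2
First repeat at step 2: s2 was already visited.

So i = 1, j = 2, giving x = w[0:1] = a, y = w[1:2] = a, z = w[2:7] = abaab.
Check: |xy| = 2 ≤ 3 and |y| = 1 ≥ 1. Reading y takes M from s2 back to s2, so every xyⁱz is accepted.
The DFA has 3 states, so the proof of the pumping lemma guarantees a repeated state among the first 3+1 visited; the segment between the two visits is the pumpable y.

a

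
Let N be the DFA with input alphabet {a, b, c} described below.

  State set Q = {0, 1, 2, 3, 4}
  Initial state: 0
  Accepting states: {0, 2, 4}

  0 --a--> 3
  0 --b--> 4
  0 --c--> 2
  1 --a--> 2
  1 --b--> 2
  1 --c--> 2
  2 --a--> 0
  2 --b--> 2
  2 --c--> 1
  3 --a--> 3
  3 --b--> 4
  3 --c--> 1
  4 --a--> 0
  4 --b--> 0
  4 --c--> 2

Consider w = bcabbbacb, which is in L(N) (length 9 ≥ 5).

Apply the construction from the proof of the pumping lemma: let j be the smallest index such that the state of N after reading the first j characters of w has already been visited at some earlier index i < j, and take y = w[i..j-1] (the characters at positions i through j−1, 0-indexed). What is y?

State sequence: 0 -b-> 4 -c-> 2 -a-> 0 -b-> 4 -b-> 0 -b-> 4 -a-> 0 -c-> 2 -b-> 2
First repeat at step 3: 0 was already visited.

So i = 0, j = 3, giving x = w[0:0] = ε, y = w[0:3] = bca, z = w[3:9] = bbbacb.
Check: |xy| = 3 ≤ 5 and |y| = 3 ≥ 1. Reading y takes N from 0 back to 0, so every xyⁱz is accepted.

bca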